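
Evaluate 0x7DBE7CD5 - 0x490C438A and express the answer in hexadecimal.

0x34B2394B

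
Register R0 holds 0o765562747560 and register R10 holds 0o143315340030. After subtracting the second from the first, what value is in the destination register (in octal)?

Subtract column by column in base 8:
  0-0 → 0
  6-3 → 3
  5-0 → 5
  7-0 → 7
  4-4 → 0
  7-3 → 4
  2-5 → 5 (borrow)
  6-1-1 → 4
  5-3 → 2
  5-3 → 2
  6-4 → 2
  7-1 → 6

0o622245407530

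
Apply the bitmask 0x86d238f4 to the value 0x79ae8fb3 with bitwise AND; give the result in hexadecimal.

0x008208b0

AND each hex digit independently (no carries):
  7&8=0, 9&6=0, a&d=8, e&2=2, 8&3=0, f&8=8, b&f=b, 3&4=0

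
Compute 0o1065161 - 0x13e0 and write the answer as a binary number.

0o1065161 = 0b1000110101001110001 in binary.
0x13e0 = 0b1001111100000 in binary.
Subtract column by column in base 2:
  1-0 → 1
  0-0 → 0
  0-0 → 0
  0-0 → 0
  1-0 → 1
  1-1 → 0
  1-1 → 0
  0-1 → 1 (borrow)
  0-1-1 → 0 (borrow)
  1-1-1 → 1 (borrow)
  0-0-1 → 1 (borrow)
  1-0-1 → 0
  0-1 → 1 (borrow)
  1-0-1 → 0
  1-0 → 1
  0-0 → 0
  0-0 → 0
  0-0 → 0
  1-0 → 1

0b1000101011010010001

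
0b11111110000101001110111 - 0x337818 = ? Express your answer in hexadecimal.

0b11111110000101001110111 = 0x7f0a77 in hexadecimal.
Subtract column by column in base 16:
  7-8 → f (borrow)
  7-1-1 → 5
  a-8 → 2
  0-7 → 9 (borrow)
  f-3-1 → b
  7-3 → 4

0x4b925f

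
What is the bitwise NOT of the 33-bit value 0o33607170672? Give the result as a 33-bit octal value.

Each oct digit d becomes 7−d:
  3→4, 3→4, 6→1, 0→7, 7→0, 1→6, 7→0, 0→7, 6→1, 7→0, 2→5

0o44170607105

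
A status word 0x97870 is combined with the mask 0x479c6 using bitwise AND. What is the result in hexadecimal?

AND each hex digit independently (no carries):
  9&4=0, 7&7=7, 8&9=8, 7&c=4, 0&6=0

0x07840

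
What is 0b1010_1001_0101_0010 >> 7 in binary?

Right shift by 7: drop the 7 least-significant bits.

0b101010010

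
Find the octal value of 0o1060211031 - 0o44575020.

0o1013414011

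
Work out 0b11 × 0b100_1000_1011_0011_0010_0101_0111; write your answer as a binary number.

0b1101101000011001011100000101

Multiply each base-2 digit by 3, carrying:
  1×3 = 3 → write 1 carry 1
  1×3+1 = 4 → write 0 carry 2
  1×3+2 = 5 → write 1 carry 2
  0×3+2 = 2 → write 0 carry 1
  1×3+1 = 4 → write 0 carry 2
  0×3+2 = 2 → write 0 carry 1
  1×3+1 = 4 → write 0 carry 2
  0×3+2 = 2 → write 0 carry 1
  0×3+1 = 1 → write 1
  1×3 = 3 → write 1 carry 1
  0×3+1 = 1 → write 1
  0×3 = 0 → write 0
  1×3 = 3 → write 1 carry 1
  1×3+1 = 4 → write 0 carry 2
  0×3+2 = 2 → write 0 carry 1
  0×3+1 = 1 → write 1
  1×3 = 3 → write 1 carry 1
  1×3+1 = 4 → write 0 carry 2
  0×3+2 = 2 → write 0 carry 1
  1×3+1 = 4 → write 0 carry 2
  0×3+2 = 2 → write 0 carry 1
  0×3+1 = 1 → write 1
  0×3 = 0 → write 0
  1×3 = 3 → write 1 carry 1
  0×3+1 = 1 → write 1
  0×3 = 0 → write 0
  1×3 = 3 → write 1 carry 1
  remaining carry: 1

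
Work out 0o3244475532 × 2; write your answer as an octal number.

Multiply each base-8 digit by 2, carrying:
  2×2 = 4 → write 4
  3×2 = 6 → write 6
  5×2 = 10 → write 2 carry 1
  5×2+1 = 11 → write 3 carry 1
  7×2+1 = 15 → write 7 carry 1
  4×2+1 = 9 → write 1 carry 1
  4×2+1 = 9 → write 1 carry 1
  4×2+1 = 9 → write 1 carry 1
  2×2+1 = 5 → write 5
  3×2 = 6 → write 6

0o6511173264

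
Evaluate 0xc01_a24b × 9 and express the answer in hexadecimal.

Multiply each base-16 digit by 9, carrying:
  b×9 = 99 → write 3 carry 6
  4×9+6 = 42 → write a carry 2
  2×9+2 = 20 → write 4 carry 1
  a×9+1 = 91 → write b carry 5
  1×9+5 = 14 → write e
  0×9 = 0 → write 0
  c×9 = 108 → write c carry 6
  remaining carry: 6

0x6c0eb4a3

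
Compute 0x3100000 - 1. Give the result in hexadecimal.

0x30FFFFF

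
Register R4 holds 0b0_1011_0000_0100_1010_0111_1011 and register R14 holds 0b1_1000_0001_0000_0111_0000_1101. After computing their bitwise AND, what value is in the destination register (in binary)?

AND bit by bit (1 only where both bits are 1):
  0101100000100101001111011
& 1100000010000011100001101
= 0100000000000001000001001

0b0100000000000001000001001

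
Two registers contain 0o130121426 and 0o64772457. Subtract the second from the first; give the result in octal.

Subtract column by column in base 8:
  6-7 → 7 (borrow)
  2-5-1 → 4 (borrow)
  4-4-1 → 7 (borrow)
  1-2-1 → 6 (borrow)
  2-7-1 → 2 (borrow)
  1-7-1 → 1 (borrow)
  0-4-1 → 3 (borrow)
  3-6-1 → 4 (borrow)
  1-0-1 → 0

0o43126747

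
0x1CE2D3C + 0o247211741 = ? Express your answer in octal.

0x1CE2D3C = 0o163426474 in octal.
Add column by column in base 8, right to left:
  4+1 = 5
  7+4 = 3 carry 1
  4+7+1 = 4 carry 1
  6+1+1 = 0 carry 1
  2+1+1 = 4
  4+2 = 6
  3+7 = 2 carry 1
  6+4+1 = 3 carry 1
  1+2+1 = 4

0o432640435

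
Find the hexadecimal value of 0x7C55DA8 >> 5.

0x3E2AED

5 bits is not a whole number of base-16 digits; in binary: 111110001010101110110101000 >> 5 = 1111100010101011101101.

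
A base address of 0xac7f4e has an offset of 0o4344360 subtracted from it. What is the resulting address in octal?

0o46533136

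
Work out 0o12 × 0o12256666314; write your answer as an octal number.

Multiply each base-8 digit by 10, carrying:
  4×10 = 40 → write 0 carry 5
  1×10+5 = 15 → write 7 carry 1
  3×10+1 = 31 → write 7 carry 3
  6×10+3 = 63 → write 7 carry 7
  6×10+7 = 67 → write 3 carry 8
  6×10+8 = 68 → write 4 carry 8
  6×10+8 = 68 → write 4 carry 8
  5×10+8 = 58 → write 2 carry 7
  2×10+7 = 27 → write 3 carry 3
  2×10+3 = 23 → write 7 carry 2
  1×10+2 = 12 → write 4 carry 1
  remaining carry: 1

0o147324437770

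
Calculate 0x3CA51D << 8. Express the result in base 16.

Shifting left by 8 bits = 2 hex digits: append 2 zeros.

0x3CA51D00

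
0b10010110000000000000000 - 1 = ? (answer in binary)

0b10010101111111111111111

The trailing 16 digits are 0, so subtracting 1 borrows through: they become 1 and the next digit up decrements.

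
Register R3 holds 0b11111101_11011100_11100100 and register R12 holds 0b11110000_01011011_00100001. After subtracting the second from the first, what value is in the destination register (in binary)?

0b11011000000111000011

Subtract column by column in base 2:
  0-1 → 1 (borrow)
  0-0-1 → 1 (borrow)
  1-0-1 → 0
  0-0 → 0
  0-0 → 0
  1-1 → 0
  1-0 → 1
  1-0 → 1
  0-1 → 1 (borrow)
  0-1-1 → 0 (borrow)
  1-0-1 → 0
  1-1 → 0
  1-1 → 0
  0-0 → 0
  1-1 → 0
  1-0 → 1
  1-0 → 1
  0-0 → 0
  1-0 → 1
  1-0 → 1
  1-1 → 0
  1-1 → 0
  1-1 → 0
  1-1 → 0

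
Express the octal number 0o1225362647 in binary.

Each octal digit is 3 bits: 1=001 2=010 2=010 5=101 3=011 6=110 2=010 6=110 4=100 7=111.

0b1010010101011110010110100111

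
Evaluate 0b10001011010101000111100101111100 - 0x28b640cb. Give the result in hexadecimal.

0x629e38b1

0b10001011010101000111100101111100 = 0x8b54797c in hexadecimal.
Subtract column by column in base 16:
  c-b → 1
  7-c → b (borrow)
  9-0-1 → 8
  7-4 → 3
  4-6 → e (borrow)
  5-b-1 → 9 (borrow)
  b-8-1 → 2
  8-2 → 6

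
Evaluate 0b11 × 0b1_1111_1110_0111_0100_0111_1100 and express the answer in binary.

Multiply each base-2 digit by 3, carrying:
  0×3 = 0 → write 0
  0×3 = 0 → write 0
  1×3 = 3 → write 1 carry 1
  1×3+1 = 4 → write 0 carry 2
  1×3+2 = 5 → write 1 carry 2
  1×3+2 = 5 → write 1 carry 2
  1×3+2 = 5 → write 1 carry 2
  0×3+2 = 2 → write 0 carry 1
  0×3+1 = 1 → write 1
  0×3 = 0 → write 0
  1×3 = 3 → write 1 carry 1
  0×3+1 = 1 → write 1
  1×3 = 3 → write 1 carry 1
  1×3+1 = 4 → write 0 carry 2
  1×3+2 = 5 → write 1 carry 2
  0×3+2 = 2 → write 0 carry 1
  0×3+1 = 1 → write 1
  1×3 = 3 → write 1 carry 1
  1×3+1 = 4 → write 0 carry 2
  1×3+2 = 5 → write 1 carry 2
  1×3+2 = 5 → write 1 carry 2
  1×3+2 = 5 → write 1 carry 2
  1×3+2 = 5 → write 1 carry 2
  1×3+2 = 5 → write 1 carry 2
  1×3+2 = 5 → write 1 carry 2
  remaining carry: 10

0b101111110110101110101110100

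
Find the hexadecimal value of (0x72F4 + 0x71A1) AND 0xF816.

0xE014

Add column by column in base 16, right to left:
  4+1 = 5
  F+A = 9 carry 1
  2+1+1 = 4
  7+7 = E
Sum = 0xE495; now AND with 0xF816:
  E&F=E, 4&8=0, 9&1=1, 5&6=4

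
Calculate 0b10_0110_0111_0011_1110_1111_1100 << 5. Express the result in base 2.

0b1001100111001111101111110000000

Left shift by 5: append 5 zero bits.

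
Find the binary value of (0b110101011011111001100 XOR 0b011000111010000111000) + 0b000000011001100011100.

0b101101111011100010000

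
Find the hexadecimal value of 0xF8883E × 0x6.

0x5D33174

Multiply each base-16 digit by 6, carrying:
  E×6 = 84 → write 4 carry 5
  3×6+5 = 23 → write 7 carry 1
  8×6+1 = 49 → write 1 carry 3
  8×6+3 = 51 → write 3 carry 3
  8×6+3 = 51 → write 3 carry 3
  F×6+3 = 93 → write D carry 5
  remaining carry: 5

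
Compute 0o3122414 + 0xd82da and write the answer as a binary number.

0o3122414 = 0b11001010010100001100 in binary.
0xd82da = 0b11011000001011011010 in binary.
Add column by column in base 2, right to left:
  0+0 = 0
  0+1 = 1
  1+0 = 1
  1+1 = 0 carry 1
  0+1+1 = 0 carry 1
  0+0+1 = 1
  0+1 = 1
  0+1 = 1
  1+0 = 1
  0+1 = 1
  1+0 = 1
  0+0 = 0
  0+0 = 0
  1+0 = 1
  0+0 = 0
  1+1 = 0 carry 1
  0+1+1 = 0 carry 1
  0+0+1 = 1
  1+1 = 0 carry 1
  1+1+1 = 1 carry 1
  final carry 1

0b110100010011111100110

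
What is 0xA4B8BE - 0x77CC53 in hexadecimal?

Subtract column by column in base 16:
  E-3 → B
  B-5 → 6
  8-C → C (borrow)
  B-C-1 → E (borrow)
  4-7-1 → C (borrow)
  A-7-1 → 2

0x2CEC6B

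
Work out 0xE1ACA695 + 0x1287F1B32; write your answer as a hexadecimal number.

Add column by column in base 16, right to left:
  5+2 = 7
  9+3 = C
  6+B = 1 carry 1
  A+1+1 = C
  C+F = B carry 1
  A+7+1 = 2 carry 1
  1+8+1 = A
  E+2 = 0 carry 1
  0+1+1 = 2

0x20A2BC1C7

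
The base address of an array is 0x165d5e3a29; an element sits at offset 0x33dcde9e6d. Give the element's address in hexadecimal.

0x4a3a3cd896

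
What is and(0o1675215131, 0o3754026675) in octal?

AND each oct digit independently (no carries):
  1&3=1, 6&7=6, 7&5=5, 5&4=4, 2&0=0, 1&2=0, 5&6=4, 1&6=0, 3&7=3, 1&5=1

0o1654004031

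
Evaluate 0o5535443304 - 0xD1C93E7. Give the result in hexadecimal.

0x2059B2DD

0o5535443304 = 0x2D7646C4 in hexadecimal.
Subtract column by column in base 16:
  4-7 → D (borrow)
  C-E-1 → D (borrow)
  6-3-1 → 2
  4-9 → B (borrow)
  6-C-1 → 9 (borrow)
  7-1-1 → 5
  D-D → 0
  2-0 → 2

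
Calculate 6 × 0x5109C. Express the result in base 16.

0x1E63A8

Multiply each base-16 digit by 6, carrying:
  C×6 = 72 → write 8 carry 4
  9×6+4 = 58 → write A carry 3
  0×6+3 = 3 → write 3
  1×6 = 6 → write 6
  5×6 = 30 → write E carry 1
  remaining carry: 1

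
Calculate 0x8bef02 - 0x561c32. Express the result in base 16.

0x35d2d0

Subtract column by column in base 16:
  2-2 → 0
  0-3 → d (borrow)
  f-c-1 → 2
  e-1 → d
  b-6 → 5
  8-5 → 3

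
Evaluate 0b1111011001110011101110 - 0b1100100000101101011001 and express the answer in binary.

0b10111001000110010101

Subtract column by column in base 2:
  0-1 → 1 (borrow)
  1-0-1 → 0
  1-0 → 1
  1-1 → 0
  0-1 → 1 (borrow)
  1-0-1 → 0
  1-1 → 0
  1-0 → 1
  0-1 → 1 (borrow)
  0-1-1 → 0 (borrow)
  1-0-1 → 0
  1-1 → 0
  1-0 → 1
  0-0 → 0
  0-0 → 0
  1-0 → 1
  1-0 → 1
  0-1 → 1 (borrow)
  1-0-1 → 0
  1-0 → 1
  1-1 → 0
  1-1 → 0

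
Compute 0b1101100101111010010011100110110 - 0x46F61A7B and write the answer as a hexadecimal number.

0x25C70CBB

0b1101100101111010010011100110110 = 0x6CBD2736 in hexadecimal.
Subtract column by column in base 16:
  6-B → B (borrow)
  3-7-1 → B (borrow)
  7-A-1 → C (borrow)
  2-1-1 → 0
  D-6 → 7
  B-F → C (borrow)
  C-6-1 → 5
  6-4 → 2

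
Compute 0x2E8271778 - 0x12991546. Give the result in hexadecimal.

Subtract column by column in base 16:
  8-6 → 2
  7-4 → 3
  7-5 → 2
  1-1 → 0
  7-9 → E (borrow)
  2-9-1 → 8 (borrow)
  8-2-1 → 5
  E-1 → D
  2-0 → 2

0x2D58E0232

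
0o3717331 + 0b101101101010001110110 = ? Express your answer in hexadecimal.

0o3717331 = 0xf9ed9 in hexadecimal.
0b101101101010001110110 = 0x16d476 in hexadecimal.
Add column by column in base 16, right to left:
  9+6 = f
  d+7 = 4 carry 1
  e+4+1 = 3 carry 1
  9+d+1 = 7 carry 1
  f+6+1 = 6 carry 1
  0+1+1 = 2

0x26734f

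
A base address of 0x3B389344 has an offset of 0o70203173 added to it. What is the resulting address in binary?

0x3B389344 = 0b111011001110001001001101000100 in binary.
0o70203173 = 0b111000010000011001111011 in binary.
Add column by column in base 2, right to left:
  0+1 = 1
  0+1 = 1
  1+0 = 1
  0+1 = 1
  0+1 = 1
  0+1 = 1
  1+1 = 0 carry 1
  0+0+1 = 1
  1+0 = 1
  1+1 = 0 carry 1
  0+1+1 = 0 carry 1
  0+0+1 = 1
  1+0 = 1
  0+0 = 0
  0+0 = 0
  1+0 = 1
  0+1 = 1
  0+0 = 0
  0+0 = 0
  1+0 = 1
  1+0 = 1
  1+1 = 0 carry 1
  0+1+1 = 0 carry 1
  0+1+1 = 0 carry 1
  1+0+1 = 0 carry 1
  1+0+1 = 0 carry 1
  0+0+1 = 1
  1+0 = 1
  1+0 = 1
  1+0 = 1

0b111100000110011001100110111111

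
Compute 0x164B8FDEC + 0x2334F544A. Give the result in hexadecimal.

Add column by column in base 16, right to left:
  C+A = 6 carry 1
  E+4+1 = 3 carry 1
  D+4+1 = 2 carry 1
  F+5+1 = 5 carry 1
  8+F+1 = 8 carry 1
  B+4+1 = 0 carry 1
  4+3+1 = 8
  6+3 = 9
  1+2 = 3

0x398085236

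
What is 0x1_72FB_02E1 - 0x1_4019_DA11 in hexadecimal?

Subtract column by column in base 16:
  1-1 → 0
  E-1 → D
  2-A → 8 (borrow)
  0-D-1 → 2 (borrow)
  B-9-1 → 1
  F-1 → E
  2-0 → 2
  7-4 → 3
  1-1 → 0

0x32E128D0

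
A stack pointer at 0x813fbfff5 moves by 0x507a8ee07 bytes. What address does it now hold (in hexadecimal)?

Add column by column in base 16, right to left:
  5+7 = c
  f+0 = f
  f+e = d carry 1
  f+e+1 = e carry 1
  b+8+1 = 4 carry 1
  f+a+1 = a carry 1
  3+7+1 = b
  1+0 = 1
  8+5 = d

0xd1ba4edfc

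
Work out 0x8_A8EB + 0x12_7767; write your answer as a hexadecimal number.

0x1B2052

Add column by column in base 16, right to left:
  B+7 = 2 carry 1
  E+6+1 = 5 carry 1
  8+7+1 = 0 carry 1
  A+7+1 = 2 carry 1
  8+2+1 = B
  0+1 = 1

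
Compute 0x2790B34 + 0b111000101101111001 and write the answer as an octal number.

0o237113255

0x2790B34 = 0o236205464 in octal.
0b111000101101111001 = 0o705571 in octal.
Add column by column in base 8, right to left:
  4+1 = 5
  6+7 = 5 carry 1
  4+5+1 = 2 carry 1
  5+5+1 = 3 carry 1
  0+0+1 = 1
  2+7 = 1 carry 1
  6+0+1 = 7
  3+0 = 3
  2+0 = 2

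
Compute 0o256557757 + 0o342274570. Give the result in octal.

0o621054547

Add column by column in base 8, right to left:
  7+0 = 7
  5+7 = 4 carry 1
  7+5+1 = 5 carry 1
  7+4+1 = 4 carry 1
  5+7+1 = 5 carry 1
  5+2+1 = 0 carry 1
  6+2+1 = 1 carry 1
  5+4+1 = 2 carry 1
  2+3+1 = 6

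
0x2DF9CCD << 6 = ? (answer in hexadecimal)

6 bits is not a whole number of base-16 digits; in binary: 10110111111001110011001101 << 6 = 10110111111001110011001101000000.

0xB7E73340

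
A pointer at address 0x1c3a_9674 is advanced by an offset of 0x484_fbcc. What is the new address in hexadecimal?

0x20bf9240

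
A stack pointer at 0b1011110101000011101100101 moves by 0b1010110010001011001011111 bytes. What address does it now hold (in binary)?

0b10110100111001110111000100

Add column by column in base 2, right to left:
  1+1 = 0 carry 1
  0+1+1 = 0 carry 1
  1+1+1 = 1 carry 1
  0+1+1 = 0 carry 1
  0+1+1 = 0 carry 1
  1+0+1 = 0 carry 1
  1+1+1 = 1 carry 1
  0+0+1 = 1
  1+0 = 1
  1+1 = 0 carry 1
  1+1+1 = 1 carry 1
  0+0+1 = 1
  0+1 = 1
  0+0 = 0
  0+0 = 0
  1+0 = 1
  0+1 = 1
  1+0 = 1
  0+0 = 0
  1+1 = 0 carry 1
  1+1+1 = 1 carry 1
  1+0+1 = 0 carry 1
  1+1+1 = 1 carry 1
  0+0+1 = 1
  1+1 = 0 carry 1
  final carry 1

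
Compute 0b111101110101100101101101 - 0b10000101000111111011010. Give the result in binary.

Subtract column by column in base 2:
  1-0 → 1
  0-1 → 1 (borrow)
  1-0-1 → 0
  1-1 → 0
  0-1 → 1 (borrow)
  1-0-1 → 0
  1-1 → 0
  0-1 → 1 (borrow)
  1-1-1 → 1 (borrow)
  0-1-1 → 0 (borrow)
  0-1-1 → 0 (borrow)
  1-1-1 → 1 (borrow)
  1-0-1 → 0
  0-0 → 0
  1-0 → 1
  0-1 → 1 (borrow)
  1-0-1 → 0
  1-1 → 0
  1-0 → 1
  0-0 → 0
  1-0 → 1
  1-0 → 1
  1-1 → 0
  1-0 → 1

0b101101001100100110010011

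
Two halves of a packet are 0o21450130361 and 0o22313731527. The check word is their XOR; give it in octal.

XOR each oct digit independently (no carries):
  2^2=0, 1^2=3, 4^3=7, 5^1=4, 0^3=3, 1^7=6, 3^3=0, 0^1=1, 3^5=6, 6^2=4, 1^7=6

0o03743601646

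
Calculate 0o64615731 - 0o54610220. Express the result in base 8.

0o10005511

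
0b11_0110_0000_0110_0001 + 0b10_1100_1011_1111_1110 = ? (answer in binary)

0b1100010110001011111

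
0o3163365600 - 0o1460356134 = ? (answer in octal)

Subtract column by column in base 8:
  0-4 → 4 (borrow)
  0-3-1 → 4 (borrow)
  6-1-1 → 4
  5-6 → 7 (borrow)
  6-5-1 → 0
  3-3 → 0
  3-0 → 3
  6-6 → 0
  1-4 → 5 (borrow)
  3-1-1 → 1

0o1503007444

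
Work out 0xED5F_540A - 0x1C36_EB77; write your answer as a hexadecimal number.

0xD1286893

Subtract column by column in base 16:
  A-7 → 3
  0-7 → 9 (borrow)
  4-B-1 → 8 (borrow)
  5-E-1 → 6 (borrow)
  F-6-1 → 8
  5-3 → 2
  D-C → 1
  E-1 → D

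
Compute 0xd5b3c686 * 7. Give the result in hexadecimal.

Multiply each base-16 digit by 7, carrying:
  6×7 = 42 → write a carry 2
  8×7+2 = 58 → write a carry 3
  6×7+3 = 45 → write d carry 2
  c×7+2 = 86 → write 6 carry 5
  3×7+5 = 26 → write a carry 1
  b×7+1 = 78 → write e carry 4
  5×7+4 = 39 → write 7 carry 2
  d×7+2 = 93 → write d carry 5
  remaining carry: 5

0x5d7ea6daa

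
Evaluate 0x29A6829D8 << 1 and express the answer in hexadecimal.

0x534D053B0

1 bits is not a whole number of base-16 digits; in binary: 1010011010011010000010100111011000 << 1 = 10100110100110100000101001110110000.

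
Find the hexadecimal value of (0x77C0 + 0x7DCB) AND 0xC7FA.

0xC58A

Add column by column in base 16, right to left:
  0+B = B
  C+C = 8 carry 1
  7+D+1 = 5 carry 1
  7+7+1 = F
Sum = 0xF58B; now AND with 0xC7FA:
  F&C=C, 5&7=5, 8&F=8, B&A=A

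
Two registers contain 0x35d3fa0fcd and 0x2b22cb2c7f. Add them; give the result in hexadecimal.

Add column by column in base 16, right to left:
  d+f = c carry 1
  c+7+1 = 4 carry 1
  f+c+1 = c carry 1
  0+2+1 = 3
  a+b = 5 carry 1
  f+c+1 = c carry 1
  3+2+1 = 6
  d+2 = f
  5+b = 0 carry 1
  3+2+1 = 6

0x60f6c53c4c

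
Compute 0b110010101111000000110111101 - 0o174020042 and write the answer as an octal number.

0b110010101111000000110111101 = 0o625700675 in octal.
Subtract column by column in base 8:
  5-2 → 3
  7-4 → 3
  6-0 → 6
  0-0 → 0
  0-2 → 6 (borrow)
  7-0-1 → 6
  5-4 → 1
  2-7 → 3 (borrow)
  6-1-1 → 4

0o431660633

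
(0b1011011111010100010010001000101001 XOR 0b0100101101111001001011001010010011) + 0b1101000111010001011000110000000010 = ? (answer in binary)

0b11100111001111110110001110010111100

First 0b1011011111010100010010001000101001 XOR 0b0100101101111001001011001010010011 = 0b1111110010101101011001000010111010.
Add column by column in base 2, right to left:
  0+0 = 0
  1+1 = 0 carry 1
  0+0+1 = 1
  1+0 = 1
  1+0 = 1
  1+0 = 1
  0+0 = 0
  1+0 = 1
  0+0 = 0
  0+0 = 0
  0+1 = 1
  0+1 = 1
  1+0 = 1
  0+0 = 0
  0+0 = 0
  1+1 = 0 carry 1
  1+1+1 = 1 carry 1
  0+0+1 = 1
  1+1 = 0 carry 1
  0+0+1 = 1
  1+0 = 1
  1+0 = 1
  0+1 = 1
  1+0 = 1
  0+1 = 1
  1+1 = 0 carry 1
  0+1+1 = 0 carry 1
  0+0+1 = 1
  1+0 = 1
  1+0 = 1
  1+1 = 0 carry 1
  1+0+1 = 0 carry 1
  1+1+1 = 1 carry 1
  1+1+1 = 1 carry 1
  final carry 1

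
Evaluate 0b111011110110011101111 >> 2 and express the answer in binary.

0b1110111101100111011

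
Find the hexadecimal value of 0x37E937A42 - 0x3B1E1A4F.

Subtract column by column in base 16:
  2-F → 3 (borrow)
  4-4-1 → F (borrow)
  A-A-1 → F (borrow)
  7-1-1 → 5
  3-E → 5 (borrow)
  9-1-1 → 7
  E-B → 3
  7-3 → 4
  3-0 → 3

0x343755FF3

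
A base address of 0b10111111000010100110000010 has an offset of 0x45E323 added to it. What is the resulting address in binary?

0b11010000100000110010100101

0x45E323 = 0b10001011110001100100011 in binary.
Add column by column in base 2, right to left:
  0+1 = 1
  1+1 = 0 carry 1
  0+0+1 = 1
  0+0 = 0
  0+0 = 0
  0+1 = 1
  0+0 = 0
  1+0 = 1
  1+1 = 0 carry 1
  0+1+1 = 0 carry 1
  0+0+1 = 1
  1+0 = 1
  0+0 = 0
  1+1 = 0 carry 1
  0+1+1 = 0 carry 1
  0+1+1 = 0 carry 1
  0+1+1 = 0 carry 1
  0+0+1 = 1
  1+1 = 0 carry 1
  1+0+1 = 0 carry 1
  1+0+1 = 0 carry 1
  1+0+1 = 0 carry 1
  1+1+1 = 1 carry 1
  1+0+1 = 0 carry 1
  0+0+1 = 1
  1+0 = 1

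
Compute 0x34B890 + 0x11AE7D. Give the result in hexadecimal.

0x46670D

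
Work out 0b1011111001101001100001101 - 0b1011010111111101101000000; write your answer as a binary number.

Subtract column by column in base 2:
  1-0 → 1
  0-0 → 0
  1-0 → 1
  1-0 → 1
  0-0 → 0
  0-0 → 0
  0-1 → 1 (borrow)
  0-0-1 → 1 (borrow)
  1-1-1 → 1 (borrow)
  1-1-1 → 1 (borrow)
  0-0-1 → 1 (borrow)
  0-1-1 → 0 (borrow)
  1-1-1 → 1 (borrow)
  0-1-1 → 0 (borrow)
  1-1-1 → 1 (borrow)
  1-1-1 → 1 (borrow)
  0-1-1 → 0 (borrow)
  0-1-1 → 0 (borrow)
  1-0-1 → 0
  1-1 → 0
  1-0 → 1
  1-1 → 0
  1-1 → 0
  0-0 → 0
  1-1 → 0

0b100001101011111001101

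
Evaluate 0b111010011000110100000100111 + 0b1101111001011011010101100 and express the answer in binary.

Add column by column in base 2, right to left:
  1+0 = 1
  1+0 = 1
  1+1 = 0 carry 1
  0+1+1 = 0 carry 1
  0+0+1 = 1
  1+1 = 0 carry 1
  0+0+1 = 1
  0+1 = 1
  0+0 = 0
  0+1 = 1
  0+1 = 1
  1+0 = 1
  0+1 = 1
  1+1 = 0 carry 1
  1+0+1 = 0 carry 1
  0+1+1 = 0 carry 1
  0+0+1 = 1
  0+0 = 0
  1+1 = 0 carry 1
  1+1+1 = 1 carry 1
  0+1+1 = 0 carry 1
  0+1+1 = 0 carry 1
  1+0+1 = 0 carry 1
  0+1+1 = 0 carry 1
  1+1+1 = 1 carry 1
  1+0+1 = 0 carry 1
  1+0+1 = 0 carry 1
  final carry 1

0b1001000010010001111011010011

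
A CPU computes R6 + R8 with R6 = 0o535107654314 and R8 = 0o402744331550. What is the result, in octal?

0o1140054206064

Add column by column in base 8, right to left:
  4+0 = 4
  1+5 = 6
  3+5 = 0 carry 1
  4+1+1 = 6
  5+3 = 0 carry 1
  6+3+1 = 2 carry 1
  7+4+1 = 4 carry 1
  0+4+1 = 5
  1+7 = 0 carry 1
  5+2+1 = 0 carry 1
  3+0+1 = 4
  5+4 = 1 carry 1
  final carry 1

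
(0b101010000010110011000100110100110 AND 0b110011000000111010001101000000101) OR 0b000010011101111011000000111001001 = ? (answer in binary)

0b101010000010110011000100110100110 AND 0b110011000000111010001101000000101 = 0b100010000000110010000100000000100.
Then OR with 0b000010011101111011000000111001001.

0b100010011101111011000100111001101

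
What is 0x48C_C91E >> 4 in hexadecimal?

Shifting right by 4 bits = 1 hex digit: drop the last 1.

0x48CC91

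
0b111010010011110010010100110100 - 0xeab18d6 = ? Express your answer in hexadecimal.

0b111010010011110010010100110100 = 0x3a4f2534 in hexadecimal.
Subtract column by column in base 16:
  4-6 → e (borrow)
  3-d-1 → 5 (borrow)
  5-8-1 → c (borrow)
  2-1-1 → 0
  f-b → 4
  4-a → a (borrow)
  a-e-1 → b (borrow)
  3-0-1 → 2

0x2ba40c5e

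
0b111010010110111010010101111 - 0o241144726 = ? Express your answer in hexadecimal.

0x4C6AAD9

0b111010010110111010010101111 = 0x74B74AF in hexadecimal.
0o241144726 = 0x284C9D6 in hexadecimal.
Subtract column by column in base 16:
  F-6 → 9
  A-D → D (borrow)
  4-9-1 → A (borrow)
  7-C-1 → A (borrow)
  B-4-1 → 6
  4-8 → C (borrow)
  7-2-1 → 4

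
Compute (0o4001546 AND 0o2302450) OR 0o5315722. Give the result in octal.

0o4001546 AND 0o2302450 = 0o0000440.
Then OR with 0o5315722.

0o5315762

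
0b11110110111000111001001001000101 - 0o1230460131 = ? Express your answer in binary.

0b11101100100000010011000111101100

0o1230460131 = 0b1010011000100110000001011001 in binary.
Subtract column by column in base 2:
  1-1 → 0
  0-0 → 0
  1-0 → 1
  0-1 → 1 (borrow)
  0-1-1 → 0 (borrow)
  0-0-1 → 1 (borrow)
  1-1-1 → 1 (borrow)
  0-0-1 → 1 (borrow)
  0-0-1 → 1 (borrow)
  1-0-1 → 0
  0-0 → 0
  0-0 → 0
  1-0 → 1
  0-1 → 1 (borrow)
  0-1-1 → 0 (borrow)
  1-0-1 → 0
  1-0 → 1
  1-1 → 0
  0-0 → 0
  0-0 → 0
  0-0 → 0
  1-1 → 0
  1-1 → 0
  1-0 → 1
  0-0 → 0
  1-1 → 0
  1-0 → 1
  0-1 → 1 (borrow)
  1-0-1 → 0
  1-0 → 1
  1-0 → 1
  1-0 → 1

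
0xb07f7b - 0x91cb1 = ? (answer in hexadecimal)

0xa762ca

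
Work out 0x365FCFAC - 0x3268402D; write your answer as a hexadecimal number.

0x3F78F7F

Subtract column by column in base 16:
  C-D → F (borrow)
  A-2-1 → 7
  F-0 → F
  C-4 → 8
  F-8 → 7
  5-6 → F (borrow)
  6-2-1 → 3
  3-3 → 0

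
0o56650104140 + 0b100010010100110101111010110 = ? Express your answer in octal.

0o57272572066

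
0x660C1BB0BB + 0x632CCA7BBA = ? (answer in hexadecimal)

0xC938E62C75

Add column by column in base 16, right to left:
  B+A = 5 carry 1
  B+B+1 = 7 carry 1
  0+B+1 = C
  B+7 = 2 carry 1
  B+A+1 = 6 carry 1
  1+C+1 = E
  C+C = 8 carry 1
  0+2+1 = 3
  6+3 = 9
  6+6 = C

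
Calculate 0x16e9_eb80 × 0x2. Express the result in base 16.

Multiply each base-16 digit by 2, carrying:
  0×2 = 0 → write 0
  8×2 = 16 → write 0 carry 1
  b×2+1 = 23 → write 7 carry 1
  e×2+1 = 29 → write d carry 1
  9×2+1 = 19 → write 3 carry 1
  e×2+1 = 29 → write d carry 1
  6×2+1 = 13 → write d
  1×2 = 2 → write 2

0x2dd3d700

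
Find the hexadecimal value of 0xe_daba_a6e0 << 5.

0x1db5754dc00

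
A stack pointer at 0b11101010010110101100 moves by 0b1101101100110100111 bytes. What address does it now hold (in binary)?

0b101010111111101010011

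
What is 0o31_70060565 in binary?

0b11001111000000110000101110101

Each octal digit is 3 bits: 3=011 1=001 7=111 0=000 0=000 6=110 0=000 5=101 6=110 5=101.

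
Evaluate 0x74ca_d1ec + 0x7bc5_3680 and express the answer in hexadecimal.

0xf090086c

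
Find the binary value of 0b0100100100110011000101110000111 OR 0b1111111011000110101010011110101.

OR bit by bit (1 where either bit is 1):
  0100100100110011000101110000111
| 1111111011000110101010011110101
= 1111111111110111101111111110111

0b1111111111110111101111111110111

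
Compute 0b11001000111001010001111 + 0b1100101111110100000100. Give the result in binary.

Add column by column in base 2, right to left:
  1+0 = 1
  1+0 = 1
  1+1 = 0 carry 1
  1+0+1 = 0 carry 1
  0+0+1 = 1
  0+0 = 0
  0+0 = 0
  1+0 = 1
  0+1 = 1
  1+0 = 1
  0+1 = 1
  0+1 = 1
  1+1 = 0 carry 1
  1+1+1 = 1 carry 1
  1+1+1 = 1 carry 1
  0+1+1 = 0 carry 1
  0+0+1 = 1
  0+1 = 1
  1+0 = 1
  0+0 = 0
  0+1 = 1
  1+1 = 0 carry 1
  1+0+1 = 0 carry 1
  final carry 1

0b100101110110111110010011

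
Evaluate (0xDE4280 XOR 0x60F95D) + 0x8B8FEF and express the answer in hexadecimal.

0x14A4BCC

First 0xDE4280 XOR 0x60F95D = 0xBEBBDD.
Add column by column in base 16, right to left:
  D+F = C carry 1
  D+E+1 = C carry 1
  B+F+1 = B carry 1
  B+8+1 = 4 carry 1
  E+B+1 = A carry 1
  B+8+1 = 4 carry 1
  final carry 1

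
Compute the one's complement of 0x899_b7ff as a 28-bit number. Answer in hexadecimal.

0x7664800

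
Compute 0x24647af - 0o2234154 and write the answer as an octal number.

0x24647af = 0o221443657 in octal.
Subtract column by column in base 8:
  7-4 → 3
  5-5 → 0
  6-1 → 5
  3-4 → 7 (borrow)
  4-3-1 → 0
  4-2 → 2
  1-2 → 7 (borrow)
  2-0-1 → 1
  2-0 → 2

0o217207503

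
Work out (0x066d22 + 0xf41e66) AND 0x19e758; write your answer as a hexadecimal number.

0x188308

Add column by column in base 16, right to left:
  2+6 = 8
  2+6 = 8
  d+e = b carry 1
  6+1+1 = 8
  6+4 = a
  0+f = f
Sum = 0xfa8b88; now AND with 0x19e758:
  f&1=1, a&9=8, 8&e=8, b&7=3, 8&5=0, 8&8=8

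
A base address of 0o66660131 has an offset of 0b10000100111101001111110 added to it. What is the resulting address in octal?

0b10000100111101001111110 = 0o20475176 in octal.
Add column by column in base 8, right to left:
  1+6 = 7
  3+7 = 2 carry 1
  1+1+1 = 3
  0+5 = 5
  6+7 = 5 carry 1
  6+4+1 = 3 carry 1
  6+0+1 = 7
  6+2 = 0 carry 1
  final carry 1

0o107355327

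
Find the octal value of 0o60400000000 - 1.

The trailing 8 digits are 0, so subtracting 1 borrows through: they become 7 and the next digit up decrements.

0o60377777777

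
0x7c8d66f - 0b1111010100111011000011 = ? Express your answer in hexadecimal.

0b1111010100111011000011 = 0x3d4ec3 in hexadecimal.
Subtract column by column in base 16:
  f-3 → c
  6-c → a (borrow)
  6-e-1 → 7 (borrow)
  d-4-1 → 8
  8-d → b (borrow)
  c-3-1 → 8
  7-0 → 7

0x78b87ac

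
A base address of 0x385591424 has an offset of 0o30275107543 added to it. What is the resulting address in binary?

0x385591424 = 0b1110000101010110010001010000100100 in binary.
0o30275107543 = 0b11000010111101001000111101100011 in binary.
Add column by column in base 2, right to left:
  0+1 = 1
  0+1 = 1
  1+0 = 1
  0+0 = 0
  0+0 = 0
  1+1 = 0 carry 1
  0+1+1 = 0 carry 1
  0+0+1 = 1
  0+1 = 1
  0+1 = 1
  1+1 = 0 carry 1
  0+1+1 = 0 carry 1
  1+0+1 = 0 carry 1
  0+0+1 = 1
  0+0 = 0
  0+1 = 1
  1+0 = 1
  0+0 = 0
  0+1 = 1
  1+0 = 1
  1+1 = 0 carry 1
  0+1+1 = 0 carry 1
  1+1+1 = 1 carry 1
  0+1+1 = 0 carry 1
  1+0+1 = 0 carry 1
  0+1+1 = 0 carry 1
  1+0+1 = 0 carry 1
  0+0+1 = 1
  0+0 = 0
  0+0 = 0
  0+1 = 1
  1+1 = 0 carry 1
  1+0+1 = 0 carry 1
  1+0+1 = 0 carry 1
  final carry 1

0b10001001000010011011010001110000111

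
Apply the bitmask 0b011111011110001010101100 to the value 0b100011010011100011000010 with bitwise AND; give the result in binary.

0b000011010010000010000000

AND bit by bit (1 only where both bits are 1):
  100011010011100011000010
& 011111011110001010101100
= 000011010010000010000000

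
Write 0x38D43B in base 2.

Expand each hex digit to 4 bits: 3=0011 8=1000 D=1101 4=0100 3=0011 B=1011.

0b1110001101010000111011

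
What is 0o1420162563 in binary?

0b1100010000001110010101110011

Each octal digit is 3 bits: 1=001 4=100 2=010 0=000 1=001 6=110 2=010 5=101 6=110 3=011.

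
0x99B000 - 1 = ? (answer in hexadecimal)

0x99AFFF

The trailing 3 digits are 0, so subtracting 1 borrows through: they become F and the next digit up decrements.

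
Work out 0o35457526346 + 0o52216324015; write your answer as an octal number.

0o107676052363

Add column by column in base 8, right to left:
  6+5 = 3 carry 1
  4+1+1 = 6
  3+0 = 3
  6+4 = 2 carry 1
  2+2+1 = 5
  5+3 = 0 carry 1
  7+6+1 = 6 carry 1
  5+1+1 = 7
  4+2 = 6
  5+2 = 7
  3+5 = 0 carry 1
  final carry 1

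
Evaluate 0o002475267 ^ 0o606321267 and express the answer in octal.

0o604754000

XOR each oct digit independently (no carries):
  0^6=6, 0^0=0, 2^6=4, 4^3=7, 7^2=5, 5^1=4, 2^2=0, 6^6=0, 7^7=0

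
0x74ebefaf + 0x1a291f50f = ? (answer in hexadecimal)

Add column by column in base 16, right to left:
  f+f = e carry 1
  a+0+1 = b
  f+5 = 4 carry 1
  e+f+1 = e carry 1
  b+1+1 = d
  e+9 = 7 carry 1
  4+2+1 = 7
  7+a = 1 carry 1
  0+1+1 = 2

0x2177de4be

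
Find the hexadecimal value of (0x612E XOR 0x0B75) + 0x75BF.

First 0x612E XOR 0x0B75 = 0x6A5B.
Add column by column in base 16, right to left:
  B+F = A carry 1
  5+B+1 = 1 carry 1
  A+5+1 = 0 carry 1
  6+7+1 = E

0xE01A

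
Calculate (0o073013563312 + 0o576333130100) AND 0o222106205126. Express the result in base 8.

0o220106201002

Add column by column in base 8, right to left:
  2+0 = 2
  1+0 = 1
  3+1 = 4
  3+0 = 3
  6+3 = 1 carry 1
  5+1+1 = 7
  3+3 = 6
  1+3 = 4
  0+3 = 3
  3+6 = 1 carry 1
  7+7+1 = 7 carry 1
  0+5+1 = 6
Sum = 0o671346713412; now AND with 0o222106205126:
  6&2=2, 7&2=2, 1&2=0, 3&1=1, 4&0=0, 6&6=6, 7&2=2, 1&0=0, 3&5=1, 4&1=0, 1&2=0, 2&6=2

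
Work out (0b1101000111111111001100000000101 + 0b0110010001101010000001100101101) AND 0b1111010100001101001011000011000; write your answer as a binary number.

Add column by column in base 2, right to left:
  1+1 = 0 carry 1
  0+0+1 = 1
  1+1 = 0 carry 1
  0+1+1 = 0 carry 1
  0+0+1 = 1
  0+1 = 1
  0+0 = 0
  0+0 = 0
  0+1 = 1
  0+1 = 1
  0+0 = 0
  1+0 = 1
  1+0 = 1
  0+0 = 0
  0+0 = 0
  1+0 = 1
  1+1 = 0 carry 1
  1+0+1 = 0 carry 1
  1+1+1 = 1 carry 1
  1+0+1 = 0 carry 1
  1+1+1 = 1 carry 1
  1+1+1 = 1 carry 1
  1+0+1 = 0 carry 1
  1+0+1 = 0 carry 1
  0+0+1 = 1
  0+1 = 1
  0+0 = 0
  1+0 = 1
  0+1 = 1
  1+1 = 0 carry 1
  1+0+1 = 0 carry 1
  final carry 1
Sum = 0b10011011001101001001101100110010; now AND with 0b1111010100001101001011000011000:
  10011011001101001001101100110010
& 01111010100001101001011000011000
= 00011010000001001001001000010000

0b11010000001001001001000010000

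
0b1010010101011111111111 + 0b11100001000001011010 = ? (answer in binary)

Add column by column in base 2, right to left:
  1+0 = 1
  1+1 = 0 carry 1
  1+0+1 = 0 carry 1
  1+1+1 = 1 carry 1
  1+1+1 = 1 carry 1
  1+0+1 = 0 carry 1
  1+1+1 = 1 carry 1
  1+0+1 = 0 carry 1
  1+0+1 = 0 carry 1
  1+0+1 = 0 carry 1
  1+0+1 = 0 carry 1
  0+0+1 = 1
  1+1 = 0 carry 1
  0+0+1 = 1
  1+0 = 1
  0+0 = 0
  1+0 = 1
  0+1 = 1
  0+1 = 1
  1+1 = 0 carry 1
  0+0+1 = 1
  1+0 = 1

0b1101110110100001011001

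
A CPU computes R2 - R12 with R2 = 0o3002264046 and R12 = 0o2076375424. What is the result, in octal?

Subtract column by column in base 8:
  6-4 → 2
  4-2 → 2
  0-4 → 4 (borrow)
  4-5-1 → 6 (borrow)
  6-7-1 → 6 (borrow)
  2-3-1 → 6 (borrow)
  2-6-1 → 3 (borrow)
  0-7-1 → 0 (borrow)
  0-0-1 → 7 (borrow)
  3-2-1 → 0

0o703666422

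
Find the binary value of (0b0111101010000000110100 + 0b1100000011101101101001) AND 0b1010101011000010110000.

Add column by column in base 2, right to left:
  0+1 = 1
  0+0 = 0
  1+0 = 1
  0+1 = 1
  1+0 = 1
  1+1 = 0 carry 1
  0+1+1 = 0 carry 1
  0+0+1 = 1
  0+1 = 1
  0+1 = 1
  0+0 = 0
  0+1 = 1
  0+1 = 1
  1+1 = 0 carry 1
  0+0+1 = 1
  1+0 = 1
  0+0 = 0
  1+0 = 1
  1+0 = 1
  1+0 = 1
  1+1 = 0 carry 1
  0+1+1 = 0 carry 1
  final carry 1
Sum = 0b10011101101101110011101; now AND with 0b1010101011000010110000:
  10011101101101110011101
& 01010101011000010110000
= 00010101001000010010000

0b10101001000010010000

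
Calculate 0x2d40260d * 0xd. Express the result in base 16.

0x24c41eea9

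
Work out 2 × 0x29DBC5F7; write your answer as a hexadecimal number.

0x53B78BEE

Multiply each base-16 digit by 2, carrying:
  7×2 = 14 → write E
  F×2 = 30 → write E carry 1
  5×2+1 = 11 → write B
  C×2 = 24 → write 8 carry 1
  B×2+1 = 23 → write 7 carry 1
  D×2+1 = 27 → write B carry 1
  9×2+1 = 19 → write 3 carry 1
  2×2+1 = 5 → write 5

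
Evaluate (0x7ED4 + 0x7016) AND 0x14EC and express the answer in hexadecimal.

0x4E8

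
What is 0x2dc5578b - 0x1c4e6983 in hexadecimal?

0x1176ee08

Subtract column by column in base 16:
  b-3 → 8
  8-8 → 0
  7-9 → e (borrow)
  5-6-1 → e (borrow)
  5-e-1 → 6 (borrow)
  c-4-1 → 7
  d-c → 1
  2-1 → 1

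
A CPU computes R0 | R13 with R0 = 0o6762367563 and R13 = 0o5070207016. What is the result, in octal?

0o7772367577

OR each oct digit independently (no carries):
  6|5=7, 7|0=7, 6|7=7, 2|0=2, 3|2=3, 6|0=6, 7|7=7, 5|0=5, 6|1=7, 3|6=7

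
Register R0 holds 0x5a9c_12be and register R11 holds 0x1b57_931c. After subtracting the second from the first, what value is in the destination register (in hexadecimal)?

0x3f447fa2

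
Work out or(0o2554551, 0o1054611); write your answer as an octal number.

0o3554751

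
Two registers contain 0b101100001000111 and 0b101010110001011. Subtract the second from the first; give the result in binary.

0b1010111100

Subtract column by column in base 2:
  1-1 → 0
  1-1 → 0
  1-0 → 1
  0-1 → 1 (borrow)
  0-0-1 → 1 (borrow)
  0-0-1 → 1 (borrow)
  1-0-1 → 0
  0-1 → 1 (borrow)
  0-1-1 → 0 (borrow)
  0-0-1 → 1 (borrow)
  0-1-1 → 0 (borrow)
  1-0-1 → 0
  1-1 → 0
  0-0 → 0
  1-1 → 0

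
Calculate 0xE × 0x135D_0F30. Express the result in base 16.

Multiply each base-16 digit by 14, carrying:
  0×14 = 0 → write 0
  3×14 = 42 → write A carry 2
  F×14+2 = 212 → write 4 carry 13
  0×14+13 = 13 → write D
  D×14 = 182 → write 6 carry 11
  5×14+11 = 81 → write 1 carry 5
  3×14+5 = 47 → write F carry 2
  1×14+2 = 16 → write 0 carry 1
  remaining carry: 1

0x10F16D4A0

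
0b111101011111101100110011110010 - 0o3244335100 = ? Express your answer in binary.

0b100010111011010001001010110010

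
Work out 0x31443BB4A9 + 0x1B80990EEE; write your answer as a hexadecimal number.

0x4CC4D4C397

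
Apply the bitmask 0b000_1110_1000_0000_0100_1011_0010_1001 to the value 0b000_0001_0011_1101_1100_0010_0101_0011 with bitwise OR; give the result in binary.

0b0001111101111011100101101111011

OR bit by bit (1 where either bit is 1):
  0000001001111011100001001010011
| 0001110100000000100101100101001
= 0001111101111011100101101111011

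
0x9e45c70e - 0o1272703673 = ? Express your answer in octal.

0o22326437523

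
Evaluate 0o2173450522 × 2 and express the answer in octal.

Multiply each base-8 digit by 2, carrying:
  2×2 = 4 → write 4
  2×2 = 4 → write 4
  5×2 = 10 → write 2 carry 1
  0×2+1 = 1 → write 1
  5×2 = 10 → write 2 carry 1
  4×2+1 = 9 → write 1 carry 1
  3×2+1 = 7 → write 7
  7×2 = 14 → write 6 carry 1
  1×2+1 = 3 → write 3
  2×2 = 4 → write 4

0o4367121244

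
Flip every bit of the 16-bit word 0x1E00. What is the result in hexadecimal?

0xE1FF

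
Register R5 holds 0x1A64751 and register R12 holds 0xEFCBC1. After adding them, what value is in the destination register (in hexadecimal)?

0x2961312

Add column by column in base 16, right to left:
  1+1 = 2
  5+C = 1 carry 1
  7+B+1 = 3 carry 1
  4+C+1 = 1 carry 1
  6+F+1 = 6 carry 1
  A+E+1 = 9 carry 1
  1+0+1 = 2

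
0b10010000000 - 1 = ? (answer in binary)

0b10001111111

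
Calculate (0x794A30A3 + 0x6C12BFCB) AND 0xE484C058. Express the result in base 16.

0xE404C048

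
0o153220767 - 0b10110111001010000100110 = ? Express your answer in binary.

0o153220767 = 0b1101011010010000111110111 in binary.
Subtract column by column in base 2:
  1-0 → 1
  1-1 → 0
  1-1 → 0
  0-0 → 0
  1-0 → 1
  1-1 → 0
  1-0 → 1
  1-0 → 1
  1-0 → 1
  0-0 → 0
  0-1 → 1 (borrow)
  0-0-1 → 1 (borrow)
  0-1-1 → 0 (borrow)
  1-0-1 → 0
  0-0 → 0
  0-1 → 1 (borrow)
  1-1-1 → 1 (borrow)
  0-1-1 → 0 (borrow)
  1-0-1 → 0
  1-1 → 0
  0-1 → 1 (borrow)
  1-0-1 → 0
  0-1 → 1 (borrow)
  1-0-1 → 0
  1-0 → 1

0b1010100011000110111010001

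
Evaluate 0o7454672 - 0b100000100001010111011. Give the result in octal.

0o3413377

0b100000100001010111011 = 0o4041273 in octal.
Subtract column by column in base 8:
  2-3 → 7 (borrow)
  7-7-1 → 7 (borrow)
  6-2-1 → 3
  4-1 → 3
  5-4 → 1
  4-0 → 4
  7-4 → 3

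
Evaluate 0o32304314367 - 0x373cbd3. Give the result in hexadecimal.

0o32304314367 = 0xd31198f7 in hexadecimal.
Subtract column by column in base 16:
  7-3 → 4
  f-d → 2
  8-b → d (borrow)
  9-c-1 → c (borrow)
  1-3-1 → d (borrow)
  1-7-1 → 9 (borrow)
  3-3-1 → f (borrow)
  d-0-1 → c

0xcf9dcd24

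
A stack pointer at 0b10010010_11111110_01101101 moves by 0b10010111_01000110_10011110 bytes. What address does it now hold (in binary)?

0b1001010100100010100001011

Add column by column in base 2, right to left:
  1+0 = 1
  0+1 = 1
  1+1 = 0 carry 1
  1+1+1 = 1 carry 1
  0+1+1 = 0 carry 1
  1+0+1 = 0 carry 1
  1+0+1 = 0 carry 1
  0+1+1 = 0 carry 1
  0+0+1 = 1
  1+1 = 0 carry 1
  1+1+1 = 1 carry 1
  1+0+1 = 0 carry 1
  1+0+1 = 0 carry 1
  1+0+1 = 0 carry 1
  1+1+1 = 1 carry 1
  1+0+1 = 0 carry 1
  0+1+1 = 0 carry 1
  1+1+1 = 1 carry 1
  0+1+1 = 0 carry 1
  0+0+1 = 1
  1+1 = 0 carry 1
  0+0+1 = 1
  0+0 = 0
  1+1 = 0 carry 1
  final carry 1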